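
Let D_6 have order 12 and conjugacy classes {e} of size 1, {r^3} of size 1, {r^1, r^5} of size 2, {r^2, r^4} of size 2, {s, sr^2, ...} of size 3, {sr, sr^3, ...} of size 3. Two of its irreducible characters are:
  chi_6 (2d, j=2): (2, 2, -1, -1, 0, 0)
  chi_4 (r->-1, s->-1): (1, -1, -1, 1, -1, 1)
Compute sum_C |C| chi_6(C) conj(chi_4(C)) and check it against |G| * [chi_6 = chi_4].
Sum = 0; so <chi_6, chi_4> = 0 (distinct irreducibles are orthogonal).

Why: Compute term by term over conjugacy classes (|C| * chi_6(C) * conj(chi_4(C))):
  1*(2)*conj(1) + 1*(2)*conj(-1) + 2*(-1)*conj(-1) + 2*(-1)*conj(1) + 3*(0)*conj(-1) + 3*(0)*conj(1)
  = (2) + (-2) + (2) + (-2) + (0) + (0)
  = 0.
Dividing by |G| = 12 gives 0/12 = 0, matching the row-orthogonality relation <chi_6, chi_4> = [chi_6 = chi_4].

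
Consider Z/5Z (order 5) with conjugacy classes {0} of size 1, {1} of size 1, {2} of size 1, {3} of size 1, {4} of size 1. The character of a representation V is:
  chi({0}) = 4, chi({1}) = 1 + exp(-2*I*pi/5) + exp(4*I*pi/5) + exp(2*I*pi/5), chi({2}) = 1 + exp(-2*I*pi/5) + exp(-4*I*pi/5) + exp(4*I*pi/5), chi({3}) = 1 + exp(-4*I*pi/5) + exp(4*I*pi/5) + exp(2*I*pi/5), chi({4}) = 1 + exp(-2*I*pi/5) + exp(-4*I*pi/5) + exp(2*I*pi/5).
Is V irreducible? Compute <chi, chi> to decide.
Not irreducible (reducible): <chi, chi> = 4 > 1.

Derivation: <chi, chi> = (1/|G|) sum_C |C| * |chi(C)|^2 = (1/5)[1*|4|^2 + 1*|1 + exp(-2*I*pi/5) + exp(4*I*pi/5) + exp(2*I*pi/5)|^2 + 1*|1 + exp(-2*I*pi/5) + exp(-4*I*pi/5) + exp(4*I*pi/5)|^2 + 1*|1 + exp(-4*I*pi/5) + exp(4*I*pi/5) + exp(2*I*pi/5)|^2 + 1*|1 + exp(-2*I*pi/5) + exp(-4*I*pi/5) + exp(2*I*pi/5)|^2]
  = (1/5)[(16) + (1) + (1) + (1) + (1)] = 20/5 = 4.
(Exp terms are combined using exp(i*s)*conj(exp(i*t)) = exp(i*(s-t)), and sums of them are collapsed using the identity that for every m > 1 the m distinct m-th roots of unity sum to 0, e.g. 1 + exp(2*I*pi/3) + exp(-2*I*pi/3) = 0.)
A character is irreducible iff <chi, chi> = 1, so this representation is reducible.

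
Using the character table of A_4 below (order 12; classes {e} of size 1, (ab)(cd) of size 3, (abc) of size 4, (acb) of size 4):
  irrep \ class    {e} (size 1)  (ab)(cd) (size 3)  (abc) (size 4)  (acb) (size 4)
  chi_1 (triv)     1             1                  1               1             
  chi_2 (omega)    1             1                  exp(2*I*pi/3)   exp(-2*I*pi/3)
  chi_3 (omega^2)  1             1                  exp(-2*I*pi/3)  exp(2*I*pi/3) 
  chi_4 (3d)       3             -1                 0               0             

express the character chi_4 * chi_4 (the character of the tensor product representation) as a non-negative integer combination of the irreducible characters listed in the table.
chi_4 tensor chi_4 = chi_1 + chi_2 + chi_3 + 2*chi_4 (all other irreducibles have multiplicity 0).

The character of a tensor product is the pointwise product (chi_4 * chi_4)(C) = chi_4(C) * chi_4(C):
  {e}: (3)*(3), (ab)(cd): (-1)*(-1), (abc): (0)*(0), (acb): (0)*(0)
so (chi_4 * chi_4) takes values
  {e} -> 9, (ab)(cd) -> 1, (abc) -> 0, (acb) -> 0.
Now take the inner product of this character with each irreducible chi from the table, <chi_4*chi_4, chi> = (1/12) sum_C |C| (chi_4*chi_4)(C) conj(chi(C)):
  <chi_4*chi_4, chi_1> = (1/12)[1*(9)*conj(1) + 3*(1)*conj(1) + 4*(0)*conj(1) + 4*(0)*conj(1)]
      = (1/12)[(9) + (3) + (0) + (0)] = 12/12 = 1
  <chi_4*chi_4, chi_2> = (1/12)[1*(9)*conj(1) + 3*(1)*conj(1) + 4*(0)*conj(exp(2*I*pi/3)) + 4*(0)*conj(exp(-2*I*pi/3))]
      = (1/12)[(9) + (3) + (0) + (0)] = 12/12 = 1
  <chi_4*chi_4, chi_3> = (1/12)[1*(9)*conj(1) + 3*(1)*conj(1) + 4*(0)*conj(exp(-2*I*pi/3)) + 4*(0)*conj(exp(2*I*pi/3))]
      = (1/12)[(9) + (3) + (0) + (0)] = 12/12 = 1
  <chi_4*chi_4, chi_4> = (1/12)[1*(9)*conj(3) + 3*(1)*conj(-1) + 4*(0)*conj(0) + 4*(0)*conj(0)]
      = (1/12)[(27) + (-3) + (0) + (0)] = 24/12 = 2
(Exp terms are combined using exp(i*s)*conj(exp(i*t)) = exp(i*(s-t)), and sums of them are collapsed using the identity that for every m > 1 the m distinct m-th roots of unity sum to 0, e.g. 1 + exp(2*I*pi/3) + exp(-2*I*pi/3) = 0.)
Hence the multiplicities are chi_1: 1, chi_2: 1, chi_3: 1, chi_4: 2. Dimension check: dim(chi_4)*dim(chi_4) = 3*3 = 9 and sum (mult * dim) = 1*1 + 1*1 + 1*1 + 2*3 = 9.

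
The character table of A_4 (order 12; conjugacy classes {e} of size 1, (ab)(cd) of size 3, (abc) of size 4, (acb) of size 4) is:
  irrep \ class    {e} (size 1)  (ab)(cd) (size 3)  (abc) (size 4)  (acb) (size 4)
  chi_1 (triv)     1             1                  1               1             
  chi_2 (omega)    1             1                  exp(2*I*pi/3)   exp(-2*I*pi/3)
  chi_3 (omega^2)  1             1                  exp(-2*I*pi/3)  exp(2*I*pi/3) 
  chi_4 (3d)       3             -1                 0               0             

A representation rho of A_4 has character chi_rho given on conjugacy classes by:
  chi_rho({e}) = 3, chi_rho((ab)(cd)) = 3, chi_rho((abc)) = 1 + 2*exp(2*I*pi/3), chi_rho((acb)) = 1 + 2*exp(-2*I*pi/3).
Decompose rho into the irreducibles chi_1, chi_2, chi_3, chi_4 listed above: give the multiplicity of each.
Multiplicities: chi_1: 1, chi_2: 2, chi_3: 0, chi_4: 0.

Why: Use <chi_rho, chi> = (1/|G|) sum_C |C| * chi_rho(C) * conj(chi(C)) with |G| = 12 for each irreducible chi in the table:
  <chi_rho, chi_1> = (1/12)[1*(3)*conj(1) + 3*(3)*conj(1) + 4*(1 + 2*exp(2*I*pi/3))*conj(1) + 4*(1 + 2*exp(-2*I*pi/3))*conj(1)]
      = (1/12)[(3) + (9) + (4 + 8*exp(2*I*pi/3)) + (4 + 8*exp(-2*I*pi/3))] = 12/12 = 1
  <chi_rho, chi_2> = (1/12)[1*(3)*conj(1) + 3*(3)*conj(1) + 4*(1 + 2*exp(2*I*pi/3))*conj(exp(2*I*pi/3)) + 4*(1 + 2*exp(-2*I*pi/3))*conj(exp(-2*I*pi/3))]
      = (1/12)[(3) + (9) + (8 + 4*exp(-2*I*pi/3)) + (8 + 4*exp(2*I*pi/3))] = 24/12 = 2
  <chi_rho, chi_3> = (1/12)[1*(3)*conj(1) + 3*(3)*conj(1) + 4*(1 + 2*exp(2*I*pi/3))*conj(exp(-2*I*pi/3)) + 4*(1 + 2*exp(-2*I*pi/3))*conj(exp(2*I*pi/3))]
      = (1/12)[(3) + (9) + (8*exp(-2*I*pi/3) + 4*exp(2*I*pi/3)) + (4*exp(-2*I*pi/3) + 8*exp(2*I*pi/3))] = 0/12 = 0
  <chi_rho, chi_4> = (1/12)[1*(3)*conj(3) + 3*(3)*conj(-1) + 4*(1 + 2*exp(2*I*pi/3))*conj(0) + 4*(1 + 2*exp(-2*I*pi/3))*conj(0)]
      = (1/12)[(9) + (-9) + (0) + (0)] = 0/12 = 0
(Exp terms are combined using exp(i*s)*conj(exp(i*t)) = exp(i*(s-t)), and sums of them are collapsed using the identity that for every m > 1 the m distinct m-th roots of unity sum to 0, e.g. 1 + exp(2*I*pi/3) + exp(-2*I*pi/3) = 0.)
Dimension check: dim(rho) = sum (mult * dim) = 1*1 + 2*1 + 0*1 + 0*3 = 3 = chi_rho(e) = 3.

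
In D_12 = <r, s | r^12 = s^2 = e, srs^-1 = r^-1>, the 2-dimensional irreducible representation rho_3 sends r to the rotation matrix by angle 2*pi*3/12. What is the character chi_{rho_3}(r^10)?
chi_{rho_3}(r^10) = 2*cos(2*pi*3*10/12) = -2

Proof sketch: rho_3(r^10) is rotation by angle 2*pi*3*10/12, whose trace is 2*cos(2*pi*3*10/12) = -2.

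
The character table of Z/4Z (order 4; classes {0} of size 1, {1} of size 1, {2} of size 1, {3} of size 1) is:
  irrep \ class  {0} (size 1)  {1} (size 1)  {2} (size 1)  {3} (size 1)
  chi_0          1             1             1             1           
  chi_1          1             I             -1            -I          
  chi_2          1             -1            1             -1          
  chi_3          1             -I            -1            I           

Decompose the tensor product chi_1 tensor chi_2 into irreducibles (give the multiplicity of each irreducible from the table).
chi_1 tensor chi_2 = chi_3 (all other irreducibles have multiplicity 0).

Working: The character of a tensor product is the pointwise product (chi_1 * chi_2)(C) = chi_1(C) * chi_2(C):
  {0}: (1)*(1), {1}: (I)*(-1), {2}: (-1)*(1), {3}: (-I)*(-1)
so (chi_1 * chi_2) takes values
  {0} -> 1, {1} -> -I, {2} -> -1, {3} -> I.
Now take the inner product of this character with each irreducible chi from the table, <chi_1*chi_2, chi> = (1/4) sum_C |C| (chi_1*chi_2)(C) conj(chi(C)):
  <chi_1*chi_2, chi_0> = (1/4)[1*(1)*conj(1) + 1*(-I)*conj(1) + 1*(-1)*conj(1) + 1*(I)*conj(1)]
      = (1/4)[(1) + (-I) + (-1) + (I)] = 0/4 = 0
  <chi_1*chi_2, chi_1> = (1/4)[1*(1)*conj(1) + 1*(-I)*conj(I) + 1*(-1)*conj(-1) + 1*(I)*conj(-I)]
      = (1/4)[(1) + (-1) + (1) + (-1)] = 0/4 = 0
  <chi_1*chi_2, chi_2> = (1/4)[1*(1)*conj(1) + 1*(-I)*conj(-1) + 1*(-1)*conj(1) + 1*(I)*conj(-1)]
      = (1/4)[(1) + (I) + (-1) + (-I)] = 0/4 = 0
  <chi_1*chi_2, chi_3> = (1/4)[1*(1)*conj(1) + 1*(-I)*conj(-I) + 1*(-1)*conj(-1) + 1*(I)*conj(I)]
      = (1/4)[(1) + (1) + (1) + (1)] = 4/4 = 1
(Exp terms are combined using exp(i*s)*conj(exp(i*t)) = exp(i*(s-t)), and sums of them are collapsed using the identity that for every m > 1 the m distinct m-th roots of unity sum to 0, e.g. 1 + exp(2*I*pi/3) + exp(-2*I*pi/3) = 0.)
Hence the multiplicities are chi_3: 1. Dimension check: dim(chi_1)*dim(chi_2) = 1*1 = 1 and sum (mult * dim) = 1*1 = 1.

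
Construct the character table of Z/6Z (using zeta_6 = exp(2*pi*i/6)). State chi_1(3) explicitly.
Character table of Z/6Z (irreps indexed chi_0,...,chi_5 with chi_k(m) = zeta_6^(k*m), zeta_6 = exp(2*pi*i/6)):
  irrep \ class  {0} (size 1)  {1} (size 1)    {2} (size 1)    {3} (size 1)  {4} (size 1)    {5} (size 1)  
  chi_0          1             1               1               1             1               1             
  chi_1          1             exp(I*pi/3)     exp(2*I*pi/3)   -1            exp(-2*I*pi/3)  exp(-I*pi/3)  
  chi_2          1             exp(2*I*pi/3)   exp(-2*I*pi/3)  1             exp(2*I*pi/3)   exp(-2*I*pi/3)
  chi_3          1             -1              1               -1            1               -1            
  chi_4          1             exp(-2*I*pi/3)  exp(2*I*pi/3)   1             exp(-2*I*pi/3)  exp(2*I*pi/3) 
  chi_5          1             exp(-I*pi/3)    exp(-2*I*pi/3)  -1            exp(2*I*pi/3)   exp(I*pi/3)   

Spot check: chi_1(3) = zeta_6^(1*3) = zeta_6^3 = -1.

Justification: Z/6Z is abelian, so all 6 irreducible complex representations are 1-dimensional. They are given by chi_k(m) = zeta_6^(k*m) for k = 0,...,5. Row orthogonality: sum_m chi_k(m) conj(chi_l(m)) = 6 * [k = l].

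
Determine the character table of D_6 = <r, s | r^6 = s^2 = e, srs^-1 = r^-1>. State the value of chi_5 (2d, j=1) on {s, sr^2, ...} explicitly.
Conjugacy classes: {e} of size 1, {r^3} of size 1, {r^1, r^5} of size 2, {r^2, r^4} of size 2, {s, sr^2, ...} of size 3, {sr, sr^3, ...} of size 3.
Character table:
  irrep \ class              {e} (size 1)  {r^3} (size 1)  {r^1, r^5} (size 2)  {r^2, r^4} (size 2)  {s, sr^2, ...} (size 3)  {sr, sr^3, ...} (size 3)
  chi_1 (triv)               1             1               1                    1                    1                        1                       
  chi_2 (sign: r->1, s->-1)  1             1               1                    1                    -1                       -1                      
  chi_3 (r->-1, s->1)        1             -1              -1                   1                    1                        -1                      
  chi_4 (r->-1, s->-1)       1             -1              -1                   1                    -1                       1                       
  chi_5 (2d, j=1)            2             -2              1                    -1                   0                        0                       
  chi_6 (2d, j=2)            2             2               -1                   -1                   0                        0                       

Spot check: chi_5 (2d, j=1) on {s, sr^2, ...} = 0.

Derivation: D_6 has order 2*6 = 12 with 6 conjugacy classes, hence 6 irreducibles. Sum of squared dims 1 + 1 + 1 + 1 + 4 + 4 = 12 = |G|. Linear characters come from the abelianisation; the 2-dimensional irreps have character r^k -> 2*cos(2*pi*j*k/6), reflections -> 0.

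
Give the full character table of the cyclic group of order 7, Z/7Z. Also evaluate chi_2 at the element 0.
Character table of Z/7Z (irreps indexed chi_0,...,chi_6 with chi_k(m) = zeta_7^(k*m), zeta_7 = exp(2*pi*i/7)):
  irrep \ class  {0} (size 1)  {1} (size 1)    {2} (size 1)    {3} (size 1)    {4} (size 1)    {5} (size 1)    {6} (size 1)  
  chi_0          1             1               1               1               1               1               1             
  chi_1          1             exp(2*I*pi/7)   exp(4*I*pi/7)   exp(6*I*pi/7)   exp(-6*I*pi/7)  exp(-4*I*pi/7)  exp(-2*I*pi/7)
  chi_2          1             exp(4*I*pi/7)   exp(-6*I*pi/7)  exp(-2*I*pi/7)  exp(2*I*pi/7)   exp(6*I*pi/7)   exp(-4*I*pi/7)
  chi_3          1             exp(6*I*pi/7)   exp(-2*I*pi/7)  exp(4*I*pi/7)   exp(-4*I*pi/7)  exp(2*I*pi/7)   exp(-6*I*pi/7)
  chi_4          1             exp(-6*I*pi/7)  exp(2*I*pi/7)   exp(-4*I*pi/7)  exp(4*I*pi/7)   exp(-2*I*pi/7)  exp(6*I*pi/7) 
  chi_5          1             exp(-4*I*pi/7)  exp(6*I*pi/7)   exp(2*I*pi/7)   exp(-2*I*pi/7)  exp(-6*I*pi/7)  exp(4*I*pi/7) 
  chi_6          1             exp(-2*I*pi/7)  exp(-4*I*pi/7)  exp(-6*I*pi/7)  exp(6*I*pi/7)   exp(4*I*pi/7)   exp(2*I*pi/7) 

Spot check: chi_2(0) = zeta_7^(2*0) = zeta_7^0 = 1.

Z/7Z is abelian, so all 7 irreducible complex representations are 1-dimensional. They are given by chi_k(m) = zeta_7^(k*m) for k = 0,...,6. Row orthogonality: sum_m chi_k(m) conj(chi_l(m)) = 7 * [k = l].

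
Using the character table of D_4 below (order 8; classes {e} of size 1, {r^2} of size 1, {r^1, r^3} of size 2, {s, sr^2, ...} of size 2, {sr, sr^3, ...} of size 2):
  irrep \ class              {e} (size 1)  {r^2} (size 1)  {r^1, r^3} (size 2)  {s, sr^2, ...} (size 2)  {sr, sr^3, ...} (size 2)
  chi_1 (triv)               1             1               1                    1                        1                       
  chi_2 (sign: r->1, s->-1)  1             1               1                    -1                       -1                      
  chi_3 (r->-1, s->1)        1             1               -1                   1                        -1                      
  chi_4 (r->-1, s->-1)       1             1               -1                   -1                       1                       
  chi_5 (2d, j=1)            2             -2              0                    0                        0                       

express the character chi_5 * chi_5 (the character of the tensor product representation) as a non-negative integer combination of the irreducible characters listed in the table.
chi_5 tensor chi_5 = chi_1 + chi_2 + chi_3 + chi_4 (all other irreducibles have multiplicity 0).

Details: The character of a tensor product is the pointwise product (chi_5 * chi_5)(C) = chi_5(C) * chi_5(C):
  {e}: (2)*(2), {r^2}: (-2)*(-2), {r^1, r^3}: (0)*(0), {s, sr^2, ...}: (0)*(0), {sr, sr^3, ...}: (0)*(0)
so (chi_5 * chi_5) takes values
  {e} -> 4, {r^2} -> 4, {r^1, r^3} -> 0, {s, sr^2, ...} -> 0, {sr, sr^3, ...} -> 0.
Now take the inner product of this character with each irreducible chi from the table, <chi_5*chi_5, chi> = (1/8) sum_C |C| (chi_5*chi_5)(C) conj(chi(C)):
  <chi_5*chi_5, chi_1> = (1/8)[1*(4)*conj(1) + 1*(4)*conj(1) + 2*(0)*conj(1) + 2*(0)*conj(1) + 2*(0)*conj(1)]
      = (1/8)[(4) + (4) + (0) + (0) + (0)] = 8/8 = 1
  <chi_5*chi_5, chi_2> = (1/8)[1*(4)*conj(1) + 1*(4)*conj(1) + 2*(0)*conj(1) + 2*(0)*conj(-1) + 2*(0)*conj(-1)]
      = (1/8)[(4) + (4) + (0) + (0) + (0)] = 8/8 = 1
  <chi_5*chi_5, chi_3> = (1/8)[1*(4)*conj(1) + 1*(4)*conj(1) + 2*(0)*conj(-1) + 2*(0)*conj(1) + 2*(0)*conj(-1)]
      = (1/8)[(4) + (4) + (0) + (0) + (0)] = 8/8 = 1
  <chi_5*chi_5, chi_4> = (1/8)[1*(4)*conj(1) + 1*(4)*conj(1) + 2*(0)*conj(-1) + 2*(0)*conj(-1) + 2*(0)*conj(1)]
      = (1/8)[(4) + (4) + (0) + (0) + (0)] = 8/8 = 1
  <chi_5*chi_5, chi_5> = (1/8)[1*(4)*conj(2) + 1*(4)*conj(-2) + 2*(0)*conj(0) + 2*(0)*conj(0) + 2*(0)*conj(0)]
      = (1/8)[(8) + (-8) + (0) + (0) + (0)] = 0/8 = 0
Hence the multiplicities are chi_1: 1, chi_2: 1, chi_3: 1, chi_4: 1. Dimension check: dim(chi_5)*dim(chi_5) = 2*2 = 4 and sum (mult * dim) = 1*1 + 1*1 + 1*1 + 1*1 = 4.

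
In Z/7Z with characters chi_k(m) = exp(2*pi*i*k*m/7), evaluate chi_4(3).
chi_4(3) = zeta_7^12 = exp(-4*I*pi/7)

Derivation: chi_4(3) = zeta_7^(4*3) = zeta_7^12. Since zeta_7^7 = 1, this equals zeta_7^5 = exp(2*pi*i*5/7) = exp(-4*I*pi/7).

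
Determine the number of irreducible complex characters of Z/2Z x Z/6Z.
12

The number of irreducible complex representations of a finite group equals its number of conjugacy classes. Z/2Z x Z/6Z is abelian of order 12, so every element is its own conjugacy class: 12 classes, so Z/2Z x Z/6Z (order 12) has exactly 12 irreducible complex representations.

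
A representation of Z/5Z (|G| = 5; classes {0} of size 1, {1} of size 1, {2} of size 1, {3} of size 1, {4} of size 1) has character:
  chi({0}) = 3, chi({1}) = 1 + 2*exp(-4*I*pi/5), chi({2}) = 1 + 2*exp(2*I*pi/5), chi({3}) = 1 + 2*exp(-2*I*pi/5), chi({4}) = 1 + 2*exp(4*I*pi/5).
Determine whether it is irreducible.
Not irreducible (reducible): <chi, chi> = 5 > 1.

Explanation: <chi, chi> = (1/|G|) sum_C |C| * |chi(C)|^2 = (1/5)[1*|3|^2 + 1*|1 + 2*exp(-4*I*pi/5)|^2 + 1*|1 + 2*exp(2*I*pi/5)|^2 + 1*|1 + 2*exp(-2*I*pi/5)|^2 + 1*|1 + 2*exp(4*I*pi/5)|^2]
  = (1/5)[(9) + (5 + 2*exp(-4*I*pi/5) + 2*exp(4*I*pi/5)) + (5 + 2*exp(-2*I*pi/5) + 2*exp(2*I*pi/5)) + (5 + 2*exp(-2*I*pi/5) + 2*exp(2*I*pi/5)) + (5 + 2*exp(-4*I*pi/5) + 2*exp(4*I*pi/5))] = 25/5 = 5.
(Exp terms are combined using exp(i*s)*conj(exp(i*t)) = exp(i*(s-t)), and sums of them are collapsed using the identity that for every m > 1 the m distinct m-th roots of unity sum to 0, e.g. 1 + exp(2*I*pi/3) + exp(-2*I*pi/3) = 0.)
A character is irreducible iff <chi, chi> = 1, so this representation is reducible.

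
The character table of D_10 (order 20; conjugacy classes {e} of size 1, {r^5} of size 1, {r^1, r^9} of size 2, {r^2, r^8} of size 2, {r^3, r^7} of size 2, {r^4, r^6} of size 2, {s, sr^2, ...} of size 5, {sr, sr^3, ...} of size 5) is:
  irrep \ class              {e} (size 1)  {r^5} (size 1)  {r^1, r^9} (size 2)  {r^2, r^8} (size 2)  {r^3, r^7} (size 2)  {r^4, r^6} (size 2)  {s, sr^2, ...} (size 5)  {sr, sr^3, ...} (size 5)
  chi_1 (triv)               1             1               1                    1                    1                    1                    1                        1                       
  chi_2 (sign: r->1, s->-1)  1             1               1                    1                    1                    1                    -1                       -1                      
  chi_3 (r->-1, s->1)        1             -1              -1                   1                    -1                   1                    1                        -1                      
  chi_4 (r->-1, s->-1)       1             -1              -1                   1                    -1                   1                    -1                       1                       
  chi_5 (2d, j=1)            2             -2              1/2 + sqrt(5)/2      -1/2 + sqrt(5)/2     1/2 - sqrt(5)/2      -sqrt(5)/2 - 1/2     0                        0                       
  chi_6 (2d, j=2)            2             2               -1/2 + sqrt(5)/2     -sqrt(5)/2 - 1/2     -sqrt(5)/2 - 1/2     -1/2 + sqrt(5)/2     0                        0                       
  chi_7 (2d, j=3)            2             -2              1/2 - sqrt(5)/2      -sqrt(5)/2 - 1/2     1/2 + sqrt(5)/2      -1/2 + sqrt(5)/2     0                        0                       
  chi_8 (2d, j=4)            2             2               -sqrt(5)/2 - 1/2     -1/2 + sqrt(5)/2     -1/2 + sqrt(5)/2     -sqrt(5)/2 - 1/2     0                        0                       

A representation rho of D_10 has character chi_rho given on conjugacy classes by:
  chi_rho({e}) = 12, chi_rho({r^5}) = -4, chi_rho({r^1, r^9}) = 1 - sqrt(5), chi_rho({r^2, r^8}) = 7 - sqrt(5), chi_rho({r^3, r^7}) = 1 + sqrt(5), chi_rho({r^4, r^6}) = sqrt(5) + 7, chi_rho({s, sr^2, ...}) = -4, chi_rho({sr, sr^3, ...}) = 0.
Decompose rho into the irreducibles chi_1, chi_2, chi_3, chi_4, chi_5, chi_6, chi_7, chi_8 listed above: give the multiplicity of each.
Multiplicities: chi_1: 1, chi_2: 3, chi_3: 1, chi_4: 3, chi_5: 0, chi_6: 0, chi_7: 2, chi_8: 0.

Derivation: Use <chi_rho, chi> = (1/|G|) sum_C |C| * chi_rho(C) * conj(chi(C)) with |G| = 20 for each irreducible chi in the table:
  <chi_rho, chi_1> = (1/20)[1*(12)*conj(1) + 1*(-4)*conj(1) + 2*(1 - sqrt(5))*conj(1) + 2*(7 - sqrt(5))*conj(1) + 2*(1 + sqrt(5))*conj(1) + 2*(sqrt(5) + 7)*conj(1) + 5*(-4)*conj(1) + 5*(0)*conj(1)]
      = (1/20)[(12) + (-4) + (2 - 2*sqrt(5)) + (14 - 2*sqrt(5)) + (2 + 2*sqrt(5)) + (2*sqrt(5) + 14) + (-20) + (0)] = 20/20 = 1
  <chi_rho, chi_2> = (1/20)[1*(12)*conj(1) + 1*(-4)*conj(1) + 2*(1 - sqrt(5))*conj(1) + 2*(7 - sqrt(5))*conj(1) + 2*(1 + sqrt(5))*conj(1) + 2*(sqrt(5) + 7)*conj(1) + 5*(-4)*conj(-1) + 5*(0)*conj(-1)]
      = (1/20)[(12) + (-4) + (2 - 2*sqrt(5)) + (14 - 2*sqrt(5)) + (2 + 2*sqrt(5)) + (2*sqrt(5) + 14) + (20) + (0)] = 60/20 = 3
  <chi_rho, chi_3> = (1/20)[1*(12)*conj(1) + 1*(-4)*conj(-1) + 2*(1 - sqrt(5))*conj(-1) + 2*(7 - sqrt(5))*conj(1) + 2*(1 + sqrt(5))*conj(-1) + 2*(sqrt(5) + 7)*conj(1) + 5*(-4)*conj(1) + 5*(0)*conj(-1)]
      = (1/20)[(12) + (4) + (-2 + 2*sqrt(5)) + (14 - 2*sqrt(5)) + (-2*sqrt(5) - 2) + (2*sqrt(5) + 14) + (-20) + (0)] = 20/20 = 1
  <chi_rho, chi_4> = (1/20)[1*(12)*conj(1) + 1*(-4)*conj(-1) + 2*(1 - sqrt(5))*conj(-1) + 2*(7 - sqrt(5))*conj(1) + 2*(1 + sqrt(5))*conj(-1) + 2*(sqrt(5) + 7)*conj(1) + 5*(-4)*conj(-1) + 5*(0)*conj(1)]
      = (1/20)[(12) + (4) + (-2 + 2*sqrt(5)) + (14 - 2*sqrt(5)) + (-2*sqrt(5) - 2) + (2*sqrt(5) + 14) + (20) + (0)] = 60/20 = 3
  <chi_rho, chi_5> = (1/20)[1*(12)*conj(2) + 1*(-4)*conj(-2) + 2*(1 - sqrt(5))*conj(1/2 + sqrt(5)/2) + 2*(7 - sqrt(5))*conj(-1/2 + sqrt(5)/2) + 2*(1 + sqrt(5))*conj(1/2 - sqrt(5)/2) + 2*(sqrt(5) + 7)*conj(-sqrt(5)/2 - 1/2) + 5*(-4)*conj(0) + 5*(0)*conj(0)]
      = (1/20)[(24) + (8) + (-4) + (-12 + 8*sqrt(5)) + (-4) + (-8*sqrt(5) - 12) + (0) + (0)] = 0/20 = 0
  <chi_rho, chi_6> = (1/20)[1*(12)*conj(2) + 1*(-4)*conj(2) + 2*(1 - sqrt(5))*conj(-1/2 + sqrt(5)/2) + 2*(7 - sqrt(5))*conj(-sqrt(5)/2 - 1/2) + 2*(1 + sqrt(5))*conj(-sqrt(5)/2 - 1/2) + 2*(sqrt(5) + 7)*conj(-1/2 + sqrt(5)/2) + 5*(-4)*conj(0) + 5*(0)*conj(0)]
      = (1/20)[(24) + (-8) + (-6 + 2*sqrt(5)) + (-6*sqrt(5) - 2) + (-6 - 2*sqrt(5)) + (-2 + 6*sqrt(5)) + (0) + (0)] = 0/20 = 0
  <chi_rho, chi_7> = (1/20)[1*(12)*conj(2) + 1*(-4)*conj(-2) + 2*(1 - sqrt(5))*conj(1/2 - sqrt(5)/2) + 2*(7 - sqrt(5))*conj(-sqrt(5)/2 - 1/2) + 2*(1 + sqrt(5))*conj(1/2 + sqrt(5)/2) + 2*(sqrt(5) + 7)*conj(-1/2 + sqrt(5)/2) + 5*(-4)*conj(0) + 5*(0)*conj(0)]
      = (1/20)[(24) + (8) + (6 - 2*sqrt(5)) + (-6*sqrt(5) - 2) + (2*sqrt(5) + 6) + (-2 + 6*sqrt(5)) + (0) + (0)] = 40/20 = 2
  <chi_rho, chi_8> = (1/20)[1*(12)*conj(2) + 1*(-4)*conj(2) + 2*(1 - sqrt(5))*conj(-sqrt(5)/2 - 1/2) + 2*(7 - sqrt(5))*conj(-1/2 + sqrt(5)/2) + 2*(1 + sqrt(5))*conj(-1/2 + sqrt(5)/2) + 2*(sqrt(5) + 7)*conj(-sqrt(5)/2 - 1/2) + 5*(-4)*conj(0) + 5*(0)*conj(0)]
      = (1/20)[(24) + (-8) + (4) + (-12 + 8*sqrt(5)) + (4) + (-8*sqrt(5) - 12) + (0) + (0)] = 0/20 = 0
Dimension check: dim(rho) = sum (mult * dim) = 1*1 + 3*1 + 1*1 + 3*1 + 0*2 + 0*2 + 2*2 + 0*2 = 12 = chi_rho(e) = 12.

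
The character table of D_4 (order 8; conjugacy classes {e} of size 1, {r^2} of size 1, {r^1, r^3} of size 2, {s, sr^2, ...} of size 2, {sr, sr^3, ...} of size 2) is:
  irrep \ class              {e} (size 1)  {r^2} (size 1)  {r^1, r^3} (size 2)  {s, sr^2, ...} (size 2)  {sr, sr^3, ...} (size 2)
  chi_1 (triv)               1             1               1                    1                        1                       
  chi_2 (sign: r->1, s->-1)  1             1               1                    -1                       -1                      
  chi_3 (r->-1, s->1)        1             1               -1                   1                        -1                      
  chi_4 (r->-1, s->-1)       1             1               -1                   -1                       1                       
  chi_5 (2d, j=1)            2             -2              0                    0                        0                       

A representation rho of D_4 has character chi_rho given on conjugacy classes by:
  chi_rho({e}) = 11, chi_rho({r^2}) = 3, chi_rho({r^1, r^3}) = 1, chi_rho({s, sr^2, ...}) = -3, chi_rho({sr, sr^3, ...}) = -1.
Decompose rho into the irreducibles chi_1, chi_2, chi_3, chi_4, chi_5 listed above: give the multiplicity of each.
Multiplicities: chi_1: 1, chi_2: 3, chi_3: 1, chi_4: 2, chi_5: 2.

Working: Use <chi_rho, chi> = (1/|G|) sum_C |C| * chi_rho(C) * conj(chi(C)) with |G| = 8 for each irreducible chi in the table:
  <chi_rho, chi_1> = (1/8)[1*(11)*conj(1) + 1*(3)*conj(1) + 2*(1)*conj(1) + 2*(-3)*conj(1) + 2*(-1)*conj(1)]
      = (1/8)[(11) + (3) + (2) + (-6) + (-2)] = 8/8 = 1
  <chi_rho, chi_2> = (1/8)[1*(11)*conj(1) + 1*(3)*conj(1) + 2*(1)*conj(1) + 2*(-3)*conj(-1) + 2*(-1)*conj(-1)]
      = (1/8)[(11) + (3) + (2) + (6) + (2)] = 24/8 = 3
  <chi_rho, chi_3> = (1/8)[1*(11)*conj(1) + 1*(3)*conj(1) + 2*(1)*conj(-1) + 2*(-3)*conj(1) + 2*(-1)*conj(-1)]
      = (1/8)[(11) + (3) + (-2) + (-6) + (2)] = 8/8 = 1
  <chi_rho, chi_4> = (1/8)[1*(11)*conj(1) + 1*(3)*conj(1) + 2*(1)*conj(-1) + 2*(-3)*conj(-1) + 2*(-1)*conj(1)]
      = (1/8)[(11) + (3) + (-2) + (6) + (-2)] = 16/8 = 2
  <chi_rho, chi_5> = (1/8)[1*(11)*conj(2) + 1*(3)*conj(-2) + 2*(1)*conj(0) + 2*(-3)*conj(0) + 2*(-1)*conj(0)]
      = (1/8)[(22) + (-6) + (0) + (0) + (0)] = 16/8 = 2
Dimension check: dim(rho) = sum (mult * dim) = 1*1 + 3*1 + 1*1 + 2*1 + 2*2 = 11 = chi_rho(e) = 11.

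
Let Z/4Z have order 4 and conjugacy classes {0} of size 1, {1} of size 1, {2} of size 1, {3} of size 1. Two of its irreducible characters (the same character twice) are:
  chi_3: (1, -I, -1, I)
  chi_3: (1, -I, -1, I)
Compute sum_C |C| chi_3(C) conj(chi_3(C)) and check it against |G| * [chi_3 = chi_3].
Sum = 4 = |G| = 4; so <chi_3, chi_3> = 1 (norm-1 confirms irreducibility).

Details: Compute term by term over conjugacy classes (|C| * chi_3(C) * conj(chi_3(C))):
  1*(1)*conj(1) + 1*(-I)*conj(-I) + 1*(-1)*conj(-1) + 1*(I)*conj(I)
  = (1) + (1) + (1) + (1)
  = 4.
(Exp terms are combined using exp(i*s)*conj(exp(i*t)) = exp(i*(s-t)), and sums of them are collapsed using the identity that for every m > 1 the m distinct m-th roots of unity sum to 0, e.g. 1 + exp(2*I*pi/3) + exp(-2*I*pi/3) = 0.)
Dividing by |G| = 4 gives 4/4 = 1, matching the row-orthogonality relation <chi_3, chi_3> = [chi_3 = chi_3].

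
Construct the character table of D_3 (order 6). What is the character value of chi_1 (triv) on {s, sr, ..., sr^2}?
Conjugacy classes: {e} of size 1, {r^1, r^2} of size 2, {s, sr, ..., sr^2} of size 3.
Character table:
  irrep \ class              {e} (size 1)  {r^1, r^2} (size 2)  {s, sr, ..., sr^2} (size 3)
  chi_1 (triv)               1             1                    1                          
  chi_2 (sign: r->1, s->-1)  1             1                    -1                         
  chi_3 (2d, j=1)            2             -1                   0                          

Spot check: chi_1 (triv) on {s, sr, ..., sr^2} = 1.

Details: D_3 has order 2*3 = 6 with 3 conjugacy classes, hence 3 irreducibles. Sum of squared dims 1 + 1 + 4 = 6 = |G|. Linear characters come from the abelianisation; the 2-dimensional irreps have character r^k -> 2*cos(2*pi*j*k/3), reflections -> 0.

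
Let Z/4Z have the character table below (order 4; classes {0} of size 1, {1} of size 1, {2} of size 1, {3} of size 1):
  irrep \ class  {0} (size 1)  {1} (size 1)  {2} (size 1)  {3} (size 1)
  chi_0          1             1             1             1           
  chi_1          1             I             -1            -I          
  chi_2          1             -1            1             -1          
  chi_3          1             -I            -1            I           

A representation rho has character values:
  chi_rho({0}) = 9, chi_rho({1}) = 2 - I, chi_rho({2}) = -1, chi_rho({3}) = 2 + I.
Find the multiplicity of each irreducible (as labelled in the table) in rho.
Multiplicities: chi_0: 3, chi_1: 2, chi_2: 1, chi_3: 3.

Explanation: Use <chi_rho, chi> = (1/|G|) sum_C |C| * chi_rho(C) * conj(chi(C)) with |G| = 4 for each irreducible chi in the table:
  <chi_rho, chi_0> = (1/4)[1*(9)*conj(1) + 1*(2 - I)*conj(1) + 1*(-1)*conj(1) + 1*(2 + I)*conj(1)]
      = (1/4)[(9) + (2 - I) + (-1) + (2 + I)] = 12/4 = 3
  <chi_rho, chi_1> = (1/4)[1*(9)*conj(1) + 1*(2 - I)*conj(I) + 1*(-1)*conj(-1) + 1*(2 + I)*conj(-I)]
      = (1/4)[(9) + (-1 - 2*I) + (1) + (-1 + 2*I)] = 8/4 = 2
  <chi_rho, chi_2> = (1/4)[1*(9)*conj(1) + 1*(2 - I)*conj(-1) + 1*(-1)*conj(1) + 1*(2 + I)*conj(-1)]
      = (1/4)[(9) + (-2 + I) + (-1) + (-2 - I)] = 4/4 = 1
  <chi_rho, chi_3> = (1/4)[1*(9)*conj(1) + 1*(2 - I)*conj(-I) + 1*(-1)*conj(-1) + 1*(2 + I)*conj(I)]
      = (1/4)[(9) + (1 + 2*I) + (1) + (1 - 2*I)] = 12/4 = 3
(Exp terms are combined using exp(i*s)*conj(exp(i*t)) = exp(i*(s-t)), and sums of them are collapsed using the identity that for every m > 1 the m distinct m-th roots of unity sum to 0, e.g. 1 + exp(2*I*pi/3) + exp(-2*I*pi/3) = 0.)
Dimension check: dim(rho) = sum (mult * dim) = 3*1 + 2*1 + 1*1 + 3*1 = 9 = chi_rho(e) = 9.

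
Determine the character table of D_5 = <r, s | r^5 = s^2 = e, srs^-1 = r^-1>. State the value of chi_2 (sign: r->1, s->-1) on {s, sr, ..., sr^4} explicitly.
Conjugacy classes: {e} of size 1, {r^1, r^4} of size 2, {r^2, r^3} of size 2, {s, sr, ..., sr^4} of size 5.
Character table:
  irrep \ class              {e} (size 1)  {r^1, r^4} (size 2)  {r^2, r^3} (size 2)  {s, sr, ..., sr^4} (size 5)
  chi_1 (triv)               1             1                    1                    1                          
  chi_2 (sign: r->1, s->-1)  1             1                    1                    -1                         
  chi_3 (2d, j=1)            2             -1/2 + sqrt(5)/2     -sqrt(5)/2 - 1/2     0                          
  chi_4 (2d, j=2)            2             -sqrt(5)/2 - 1/2     -1/2 + sqrt(5)/2     0                          

Spot check: chi_2 (sign: r->1, s->-1) on {s, sr, ..., sr^4} = -1.

Why: D_5 has order 2*5 = 10 with 4 conjugacy classes, hence 4 irreducibles. Sum of squared dims 1 + 1 + 4 + 4 = 10 = |G|. Linear characters come from the abelianisation; the 2-dimensional irreps have character r^k -> 2*cos(2*pi*j*k/5), reflections -> 0.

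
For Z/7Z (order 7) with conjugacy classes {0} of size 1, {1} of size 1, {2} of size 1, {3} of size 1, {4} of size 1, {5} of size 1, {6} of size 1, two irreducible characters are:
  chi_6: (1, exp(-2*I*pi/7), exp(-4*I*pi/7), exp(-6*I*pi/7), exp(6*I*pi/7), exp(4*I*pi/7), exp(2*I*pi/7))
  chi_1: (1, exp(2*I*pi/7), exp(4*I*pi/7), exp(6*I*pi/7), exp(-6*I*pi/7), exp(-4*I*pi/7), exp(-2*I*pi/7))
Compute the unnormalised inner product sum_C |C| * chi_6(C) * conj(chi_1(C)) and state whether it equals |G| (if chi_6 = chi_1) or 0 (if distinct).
Sum = 0; so <chi_6, chi_1> = 0 (distinct irreducibles are orthogonal).

Reasoning: Compute term by term over conjugacy classes (|C| * chi_6(C) * conj(chi_1(C))):
  1*(1)*conj(1) + 1*(exp(-2*I*pi/7))*conj(exp(2*I*pi/7)) + 1*(exp(-4*I*pi/7))*conj(exp(4*I*pi/7)) + 1*(exp(-6*I*pi/7))*conj(exp(6*I*pi/7)) + 1*(exp(6*I*pi/7))*conj(exp(-6*I*pi/7)) + 1*(exp(4*I*pi/7))*conj(exp(-4*I*pi/7)) + 1*(exp(2*I*pi/7))*conj(exp(-2*I*pi/7))
  = (1) + (exp(-4*I*pi/7)) + (exp(6*I*pi/7)) + (exp(2*I*pi/7)) + (exp(-2*I*pi/7)) + (exp(-6*I*pi/7)) + (exp(4*I*pi/7))
  = 0.
(Exp terms are combined using exp(i*s)*conj(exp(i*t)) = exp(i*(s-t)), and sums of them are collapsed using the identity that for every m > 1 the m distinct m-th roots of unity sum to 0, e.g. 1 + exp(2*I*pi/3) + exp(-2*I*pi/3) = 0.)
Dividing by |G| = 7 gives 0/7 = 0, matching the row-orthogonality relation <chi_6, chi_1> = [chi_6 = chi_1].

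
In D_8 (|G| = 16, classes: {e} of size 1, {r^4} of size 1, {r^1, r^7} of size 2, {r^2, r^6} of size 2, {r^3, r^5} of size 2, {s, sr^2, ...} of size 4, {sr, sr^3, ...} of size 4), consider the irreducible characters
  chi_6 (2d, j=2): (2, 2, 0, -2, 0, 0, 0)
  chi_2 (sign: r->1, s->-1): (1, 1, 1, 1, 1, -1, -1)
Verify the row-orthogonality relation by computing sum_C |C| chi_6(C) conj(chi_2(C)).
Sum = 0; so <chi_6, chi_2> = 0 (distinct irreducibles are orthogonal).

Argument: Compute term by term over conjugacy classes (|C| * chi_6(C) * conj(chi_2(C))):
  1*(2)*conj(1) + 1*(2)*conj(1) + 2*(0)*conj(1) + 2*(-2)*conj(1) + 2*(0)*conj(1) + 4*(0)*conj(-1) + 4*(0)*conj(-1)
  = (2) + (2) + (0) + (-4) + (0) + (0) + (0)
  = 0.
Dividing by |G| = 16 gives 0/16 = 0, matching the row-orthogonality relation <chi_6, chi_2> = [chi_6 = chi_2].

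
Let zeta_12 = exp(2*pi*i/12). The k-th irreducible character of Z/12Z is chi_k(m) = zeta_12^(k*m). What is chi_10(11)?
chi_10(11) = zeta_12^110 = exp(I*pi/3)

Details: chi_10(11) = zeta_12^(10*11) = zeta_12^110. Since zeta_12^12 = 1, this equals zeta_12^2 = exp(2*pi*i*2/12) = exp(I*pi/3).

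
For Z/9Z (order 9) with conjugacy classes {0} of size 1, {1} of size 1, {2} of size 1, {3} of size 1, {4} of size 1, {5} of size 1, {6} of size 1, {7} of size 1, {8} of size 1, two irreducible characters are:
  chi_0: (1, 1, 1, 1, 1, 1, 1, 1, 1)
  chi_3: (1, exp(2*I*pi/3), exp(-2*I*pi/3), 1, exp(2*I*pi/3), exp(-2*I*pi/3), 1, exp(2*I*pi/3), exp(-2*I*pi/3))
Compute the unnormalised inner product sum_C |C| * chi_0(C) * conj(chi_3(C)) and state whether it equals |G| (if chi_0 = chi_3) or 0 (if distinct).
Sum = 0; so <chi_0, chi_3> = 0 (distinct irreducibles are orthogonal).

Solution. Compute term by term over conjugacy classes (|C| * chi_0(C) * conj(chi_3(C))):
  1*(1)*conj(1) + 1*(1)*conj(exp(2*I*pi/3)) + 1*(1)*conj(exp(-2*I*pi/3)) + 1*(1)*conj(1) + 1*(1)*conj(exp(2*I*pi/3)) + 1*(1)*conj(exp(-2*I*pi/3)) + 1*(1)*conj(1) + 1*(1)*conj(exp(2*I*pi/3)) + 1*(1)*conj(exp(-2*I*pi/3))
  = (1) + (exp(-2*I*pi/3)) + (exp(2*I*pi/3)) + (1) + (exp(-2*I*pi/3)) + (exp(2*I*pi/3)) + (1) + (exp(-2*I*pi/3)) + (exp(2*I*pi/3))
  = 0.
(Exp terms are combined using exp(i*s)*conj(exp(i*t)) = exp(i*(s-t)), and sums of them are collapsed using the identity that for every m > 1 the m distinct m-th roots of unity sum to 0, e.g. 1 + exp(2*I*pi/3) + exp(-2*I*pi/3) = 0.)
Dividing by |G| = 9 gives 0/9 = 0, matching the row-orthogonality relation <chi_0, chi_3> = [chi_0 = chi_3].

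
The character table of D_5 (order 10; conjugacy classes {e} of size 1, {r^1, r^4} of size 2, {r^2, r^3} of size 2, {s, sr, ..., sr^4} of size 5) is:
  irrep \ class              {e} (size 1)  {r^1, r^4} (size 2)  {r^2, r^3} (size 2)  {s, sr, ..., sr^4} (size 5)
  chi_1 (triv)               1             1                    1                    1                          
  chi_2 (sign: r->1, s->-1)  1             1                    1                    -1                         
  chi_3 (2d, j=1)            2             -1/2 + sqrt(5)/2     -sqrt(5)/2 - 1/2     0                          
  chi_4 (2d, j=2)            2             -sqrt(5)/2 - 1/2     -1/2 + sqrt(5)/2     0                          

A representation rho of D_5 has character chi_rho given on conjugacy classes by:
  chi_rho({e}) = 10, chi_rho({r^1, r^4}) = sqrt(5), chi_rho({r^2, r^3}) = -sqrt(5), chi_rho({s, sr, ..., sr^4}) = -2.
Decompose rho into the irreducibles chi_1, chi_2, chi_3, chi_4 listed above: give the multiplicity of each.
Multiplicities: chi_1: 0, chi_2: 2, chi_3: 3, chi_4: 1.

Details: Use <chi_rho, chi> = (1/|G|) sum_C |C| * chi_rho(C) * conj(chi(C)) with |G| = 10 for each irreducible chi in the table:
  <chi_rho, chi_1> = (1/10)[1*(10)*conj(1) + 2*(sqrt(5))*conj(1) + 2*(-sqrt(5))*conj(1) + 5*(-2)*conj(1)]
      = (1/10)[(10) + (2*sqrt(5)) + (-2*sqrt(5)) + (-10)] = 0/10 = 0
  <chi_rho, chi_2> = (1/10)[1*(10)*conj(1) + 2*(sqrt(5))*conj(1) + 2*(-sqrt(5))*conj(1) + 5*(-2)*conj(-1)]
      = (1/10)[(10) + (2*sqrt(5)) + (-2*sqrt(5)) + (10)] = 20/10 = 2
  <chi_rho, chi_3> = (1/10)[1*(10)*conj(2) + 2*(sqrt(5))*conj(-1/2 + sqrt(5)/2) + 2*(-sqrt(5))*conj(-sqrt(5)/2 - 1/2) + 5*(-2)*conj(0)]
      = (1/10)[(20) + (5 - sqrt(5)) + (sqrt(5) + 5) + (0)] = 30/10 = 3
  <chi_rho, chi_4> = (1/10)[1*(10)*conj(2) + 2*(sqrt(5))*conj(-sqrt(5)/2 - 1/2) + 2*(-sqrt(5))*conj(-1/2 + sqrt(5)/2) + 5*(-2)*conj(0)]
      = (1/10)[(20) + (-5 - sqrt(5)) + (-5 + sqrt(5)) + (0)] = 10/10 = 1
Dimension check: dim(rho) = sum (mult * dim) = 0*1 + 2*1 + 3*2 + 1*2 = 10 = chi_rho(e) = 10.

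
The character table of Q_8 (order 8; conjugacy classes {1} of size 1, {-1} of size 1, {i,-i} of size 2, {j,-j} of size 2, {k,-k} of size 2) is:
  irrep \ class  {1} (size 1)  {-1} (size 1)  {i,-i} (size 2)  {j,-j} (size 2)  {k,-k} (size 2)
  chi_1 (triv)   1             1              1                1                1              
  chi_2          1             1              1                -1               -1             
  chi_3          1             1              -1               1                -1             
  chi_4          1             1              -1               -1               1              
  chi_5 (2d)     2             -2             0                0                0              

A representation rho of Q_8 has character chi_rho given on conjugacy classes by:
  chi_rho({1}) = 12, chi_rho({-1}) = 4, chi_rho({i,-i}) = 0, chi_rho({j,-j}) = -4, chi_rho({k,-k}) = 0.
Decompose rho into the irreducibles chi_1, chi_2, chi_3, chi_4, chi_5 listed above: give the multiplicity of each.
Multiplicities: chi_1: 1, chi_2: 3, chi_3: 1, chi_4: 3, chi_5: 2.

Solution. Use <chi_rho, chi> = (1/|G|) sum_C |C| * chi_rho(C) * conj(chi(C)) with |G| = 8 for each irreducible chi in the table:
  <chi_rho, chi_1> = (1/8)[1*(12)*conj(1) + 1*(4)*conj(1) + 2*(0)*conj(1) + 2*(-4)*conj(1) + 2*(0)*conj(1)]
      = (1/8)[(12) + (4) + (0) + (-8) + (0)] = 8/8 = 1
  <chi_rho, chi_2> = (1/8)[1*(12)*conj(1) + 1*(4)*conj(1) + 2*(0)*conj(1) + 2*(-4)*conj(-1) + 2*(0)*conj(-1)]
      = (1/8)[(12) + (4) + (0) + (8) + (0)] = 24/8 = 3
  <chi_rho, chi_3> = (1/8)[1*(12)*conj(1) + 1*(4)*conj(1) + 2*(0)*conj(-1) + 2*(-4)*conj(1) + 2*(0)*conj(-1)]
      = (1/8)[(12) + (4) + (0) + (-8) + (0)] = 8/8 = 1
  <chi_rho, chi_4> = (1/8)[1*(12)*conj(1) + 1*(4)*conj(1) + 2*(0)*conj(-1) + 2*(-4)*conj(-1) + 2*(0)*conj(1)]
      = (1/8)[(12) + (4) + (0) + (8) + (0)] = 24/8 = 3
  <chi_rho, chi_5> = (1/8)[1*(12)*conj(2) + 1*(4)*conj(-2) + 2*(0)*conj(0) + 2*(-4)*conj(0) + 2*(0)*conj(0)]
      = (1/8)[(24) + (-8) + (0) + (0) + (0)] = 16/8 = 2
Dimension check: dim(rho) = sum (mult * dim) = 1*1 + 3*1 + 1*1 + 3*1 + 2*2 = 12 = chi_rho(e) = 12.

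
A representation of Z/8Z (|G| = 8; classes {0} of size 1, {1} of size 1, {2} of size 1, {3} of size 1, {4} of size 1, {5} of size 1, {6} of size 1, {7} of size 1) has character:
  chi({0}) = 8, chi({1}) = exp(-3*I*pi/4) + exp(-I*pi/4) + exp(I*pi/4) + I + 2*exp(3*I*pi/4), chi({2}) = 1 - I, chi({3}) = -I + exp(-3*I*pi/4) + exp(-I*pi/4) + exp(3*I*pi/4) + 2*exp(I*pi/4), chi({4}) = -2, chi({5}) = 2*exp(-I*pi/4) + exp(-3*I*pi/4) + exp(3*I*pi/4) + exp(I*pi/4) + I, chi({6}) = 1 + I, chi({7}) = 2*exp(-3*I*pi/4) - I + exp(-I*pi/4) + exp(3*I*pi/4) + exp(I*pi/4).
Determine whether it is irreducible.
Not irreducible (reducible): <chi, chi> = 10 > 1.

Working: <chi, chi> = (1/|G|) sum_C |C| * |chi(C)|^2 = (1/8)[1*|8|^2 + 1*|exp(-3*I*pi/4) + exp(-I*pi/4) + exp(I*pi/4) + I + 2*exp(3*I*pi/4)|^2 + 1*|1 - I|^2 + 1*|-I + exp(-3*I*pi/4) + exp(-I*pi/4) + exp(3*I*pi/4) + 2*exp(I*pi/4)|^2 + 1*|-2|^2 + 1*|2*exp(-I*pi/4) + exp(-3*I*pi/4) + exp(3*I*pi/4) + exp(I*pi/4) + I|^2 + 1*|1 + I|^2 + 1*|2*exp(-3*I*pi/4) - I + exp(-I*pi/4) + exp(3*I*pi/4) + exp(I*pi/4)|^2]
  = (1/8)[(64) + (2 + exp(-I*pi/4) - exp(-3*I*pi/4)) + (2) + (2 - exp(I*pi/4) + exp(3*I*pi/4)) + (4) + (2 - exp(I*pi/4) + exp(3*I*pi/4)) + (2) + (2 + exp(-I*pi/4) - exp(-3*I*pi/4))] = 80/8 = 10.
(Exp terms are combined using exp(i*s)*conj(exp(i*t)) = exp(i*(s-t)), and sums of them are collapsed using the identity that for every m > 1 the m distinct m-th roots of unity sum to 0, e.g. 1 + exp(2*I*pi/3) + exp(-2*I*pi/3) = 0.)
A character is irreducible iff <chi, chi> = 1, so this representation is reducible.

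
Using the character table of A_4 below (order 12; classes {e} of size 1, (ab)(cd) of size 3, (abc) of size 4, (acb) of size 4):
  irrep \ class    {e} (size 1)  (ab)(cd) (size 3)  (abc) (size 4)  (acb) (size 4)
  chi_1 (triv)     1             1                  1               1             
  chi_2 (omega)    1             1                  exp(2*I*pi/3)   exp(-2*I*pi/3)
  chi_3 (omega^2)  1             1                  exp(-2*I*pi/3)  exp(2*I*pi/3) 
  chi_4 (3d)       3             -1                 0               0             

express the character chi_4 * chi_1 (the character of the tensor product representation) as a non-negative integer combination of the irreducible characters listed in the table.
chi_4 tensor chi_1 = chi_4 (all other irreducibles have multiplicity 0).

Argument: The character of a tensor product is the pointwise product (chi_4 * chi_1)(C) = chi_4(C) * chi_1(C):
  {e}: (3)*(1), (ab)(cd): (-1)*(1), (abc): (0)*(1), (acb): (0)*(1)
so (chi_4 * chi_1) takes values
  {e} -> 3, (ab)(cd) -> -1, (abc) -> 0, (acb) -> 0.
Now take the inner product of this character with each irreducible chi from the table, <chi_4*chi_1, chi> = (1/12) sum_C |C| (chi_4*chi_1)(C) conj(chi(C)):
  <chi_4*chi_1, chi_1> = (1/12)[1*(3)*conj(1) + 3*(-1)*conj(1) + 4*(0)*conj(1) + 4*(0)*conj(1)]
      = (1/12)[(3) + (-3) + (0) + (0)] = 0/12 = 0
  <chi_4*chi_1, chi_2> = (1/12)[1*(3)*conj(1) + 3*(-1)*conj(1) + 4*(0)*conj(exp(2*I*pi/3)) + 4*(0)*conj(exp(-2*I*pi/3))]
      = (1/12)[(3) + (-3) + (0) + (0)] = 0/12 = 0
  <chi_4*chi_1, chi_3> = (1/12)[1*(3)*conj(1) + 3*(-1)*conj(1) + 4*(0)*conj(exp(-2*I*pi/3)) + 4*(0)*conj(exp(2*I*pi/3))]
      = (1/12)[(3) + (-3) + (0) + (0)] = 0/12 = 0
  <chi_4*chi_1, chi_4> = (1/12)[1*(3)*conj(3) + 3*(-1)*conj(-1) + 4*(0)*conj(0) + 4*(0)*conj(0)]
      = (1/12)[(9) + (3) + (0) + (0)] = 12/12 = 1
(Exp terms are combined using exp(i*s)*conj(exp(i*t)) = exp(i*(s-t)), and sums of them are collapsed using the identity that for every m > 1 the m distinct m-th roots of unity sum to 0, e.g. 1 + exp(2*I*pi/3) + exp(-2*I*pi/3) = 0.)
Hence the multiplicities are chi_4: 1. Dimension check: dim(chi_4)*dim(chi_1) = 3*1 = 3 and sum (mult * dim) = 1*3 = 3.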